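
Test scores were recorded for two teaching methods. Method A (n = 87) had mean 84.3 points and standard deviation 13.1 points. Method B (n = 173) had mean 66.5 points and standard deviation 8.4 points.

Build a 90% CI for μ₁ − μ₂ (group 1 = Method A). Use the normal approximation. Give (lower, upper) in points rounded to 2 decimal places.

Standard errors of each mean: 13.1/√87 = 1.4045 and 8.4/√173 = 0.6386.
SE(x̄₁ − x̄₂) = √(1.4045² + 0.6386²) = 1.5429 for independent samples with unequal variances.
With z* = 1.645, the margin is 1.645 × 1.5429 = 2.5381.
x̄₁ − x̄₂ = 84.3 − 66.5 = 17.8000; the interval is 17.8000 ± 2.5381 = (15.26, 20.34).

(15.26, 20.34)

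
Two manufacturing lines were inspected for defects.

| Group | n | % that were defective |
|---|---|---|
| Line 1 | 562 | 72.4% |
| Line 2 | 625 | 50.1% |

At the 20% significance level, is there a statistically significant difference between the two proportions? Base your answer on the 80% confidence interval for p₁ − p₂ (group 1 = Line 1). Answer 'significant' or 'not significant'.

The two standard errors are √(0.7240×0.2760/562) = 0.01886 and √(0.5010×0.4990/625) = 0.02000.
Because the samples are independent, SE_diff = √(0.01886² + 0.02000²) = 0.02749.
Using z* = 1.282 for 80%, ME = 1.282 × 0.02749 = 0.03524.
p̂₁ − p̂₂ = 0.2230; interval 0.2230 ± 0.03524 gives (0.18776, 0.25824).
The interval (0.18776, 0.25824) does not contain 0, so the difference is significant.

significant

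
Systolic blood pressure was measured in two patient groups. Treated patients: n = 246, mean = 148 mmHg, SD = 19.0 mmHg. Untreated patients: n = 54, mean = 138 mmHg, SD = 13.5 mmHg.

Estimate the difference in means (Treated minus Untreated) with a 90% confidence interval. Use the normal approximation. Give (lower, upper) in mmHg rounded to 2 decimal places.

SE₁ = s₁/√n₁ = 19.0/√246 = 1.2114; SE₂ = 13.5/√54 = 1.8371.
Independent samples, unequal variances: SE_diff = √(SE₁² + SE₂²) = √(1.46748996 + 3.37493641) = 2.2006.
z* = 1.645, so margin of error = 1.645 × 2.2006 = 3.6200.
Difference in means = 148 − 138 = 10.0000.
10.0000 ± 3.6200 → (6.38, 13.62).

(6.38, 13.62)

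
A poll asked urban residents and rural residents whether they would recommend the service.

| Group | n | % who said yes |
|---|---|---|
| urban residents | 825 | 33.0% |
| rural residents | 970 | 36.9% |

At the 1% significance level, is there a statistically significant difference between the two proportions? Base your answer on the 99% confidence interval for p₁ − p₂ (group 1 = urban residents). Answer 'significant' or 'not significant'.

The two standard errors are √(0.3300×0.6700/825) = 0.01637 and √(0.3690×0.6310/970) = 0.01549.
Because the samples are independent, SE_diff = √(0.01637² + 0.01549²) = 0.02254.
Using z* = 2.576 for 99%, ME = 2.576 × 0.02254 = 0.05806.
p̂₁ − p̂₂ = -0.0390; interval -0.0390 ± 0.05806 gives (-0.09706, 0.01906).
The interval (-0.09706, 0.01906) contains 0, so the difference is not significant.

not significant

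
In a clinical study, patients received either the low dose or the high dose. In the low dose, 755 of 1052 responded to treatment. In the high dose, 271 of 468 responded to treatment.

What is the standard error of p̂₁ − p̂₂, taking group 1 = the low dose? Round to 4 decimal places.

First, p̂₁ = 755/1052 = 0.7177; p̂₂ = 271/468 = 0.5791.
The two standard errors are √(0.7177×0.2823/1052) = 0.01388 and √(0.5791×0.4209/468) = 0.02282.
Because the samples are independent, SE_diff = √(0.01388² + 0.02282²) = 0.02671.

0.0267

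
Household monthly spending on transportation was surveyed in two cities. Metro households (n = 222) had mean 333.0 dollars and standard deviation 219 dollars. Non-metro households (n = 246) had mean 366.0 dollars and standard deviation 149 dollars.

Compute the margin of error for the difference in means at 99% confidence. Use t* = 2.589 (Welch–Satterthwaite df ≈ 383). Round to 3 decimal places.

Per-group SEs: s₁/√n₁ = 219/√222 = 14.6983, s₂/√n₂ = 149/√246 = 9.4999.
Unpooled SE of the difference: √(216.04002289 + 90.24810001) = 17.5011.
Margin of error = t* · SE = 2.589 × 17.5011 = 45.3103.

45.310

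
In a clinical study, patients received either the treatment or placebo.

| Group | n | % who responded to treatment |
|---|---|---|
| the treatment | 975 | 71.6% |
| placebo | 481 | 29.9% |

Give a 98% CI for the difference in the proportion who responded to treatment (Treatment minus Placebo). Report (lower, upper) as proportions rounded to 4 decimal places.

(0.3580, 0.4760)

SE₁ = √(p̂₁(1−p̂₁)/n₁) = √(0.7160·0.2840/975) = 0.01444; SE₂ = √(0.2990·0.7010/481) = 0.02087.
Independent samples: SE of the difference = √(SE₁² + SE₂²) = √(0.0002085136 + 0.0004355569) = 0.02538.
z* for 98% confidence is 2.326, so the margin of error is 2.326 × 0.02538 = 0.05903.
Point estimate p̂₁ − p̂₂ = 0.7160 − 0.2990 = 0.4170.
0.4170 ± 0.05903 → (0.3580, 0.4760).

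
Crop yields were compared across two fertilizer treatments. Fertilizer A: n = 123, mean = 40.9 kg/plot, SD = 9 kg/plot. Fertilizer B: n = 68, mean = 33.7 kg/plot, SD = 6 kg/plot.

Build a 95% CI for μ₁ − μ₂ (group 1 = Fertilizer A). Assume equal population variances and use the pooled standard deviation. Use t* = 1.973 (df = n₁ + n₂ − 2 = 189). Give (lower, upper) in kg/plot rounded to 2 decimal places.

s_p = √[((n₁−1)s₁² + (n₂−1)s₂²)/(n₁+n₂−2)] = √[(122·9² + 67·6²)/189] = 8.0652.
SE = 8.0652·√(1/123 + 1/68) = 1.2188.
With t* = 1.973, margin = 1.973 × 1.2188 = 2.4047.
x̄₁ − x̄₂ = 40.9 − 33.7 = 7.2000; interval 7.2000 ± 2.4047 = (4.80, 9.60).

(4.80, 9.60)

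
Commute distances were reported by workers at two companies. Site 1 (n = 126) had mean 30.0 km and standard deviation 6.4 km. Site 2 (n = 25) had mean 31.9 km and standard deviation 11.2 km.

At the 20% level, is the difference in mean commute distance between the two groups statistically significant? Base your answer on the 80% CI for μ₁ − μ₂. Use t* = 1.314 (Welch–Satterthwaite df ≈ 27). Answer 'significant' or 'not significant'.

SE₁ = s₁/√n₁ = 6.4/√126 = 0.5702; SE₂ = 11.2/√25 = 2.2400.
Independent samples, unequal variances: SE_diff = √(SE₁² + SE₂²) = √(0.32512804 + 5.0176) = 2.3114.
t* = 1.314, so margin of error = 1.314 × 2.3114 = 3.0372.
Difference in means = 30.0 − 31.9 = -1.9000.
-1.9000 ± 3.0372 → (-4.9372, 1.1372).
The interval (-4.9372, 1.1372) contains 0, so the difference is not significant.

not significant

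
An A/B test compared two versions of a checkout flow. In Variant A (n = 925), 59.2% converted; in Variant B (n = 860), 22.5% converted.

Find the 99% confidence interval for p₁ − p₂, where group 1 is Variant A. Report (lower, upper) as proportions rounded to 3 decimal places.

(0.312, 0.422)

SE₁ = √(p̂₁(1−p̂₁)/n₁) = √(0.5920·0.4080/925) = 0.01616; SE₂ = √(0.2250·0.7750/860) = 0.01424.
Independent samples: SE of the difference = √(SE₁² + SE₂²) = √(0.0002611456 + 0.0002027776) = 0.02154.
z* for 99% confidence is 2.576, so the margin of error is 2.576 × 0.02154 = 0.05549.
Point estimate p̂₁ − p̂₂ = 0.5920 − 0.2250 = 0.3670.
0.3670 ± 0.05549 → (0.312, 0.422).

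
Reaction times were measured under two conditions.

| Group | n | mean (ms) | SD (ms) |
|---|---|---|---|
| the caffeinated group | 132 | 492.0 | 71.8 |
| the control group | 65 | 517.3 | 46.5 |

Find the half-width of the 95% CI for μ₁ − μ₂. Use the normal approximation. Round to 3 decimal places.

SE₁ = s₁/√n₁ = 71.8/√132 = 6.2494; SE₂ = 46.5/√65 = 5.7676.
Independent samples, unequal variances: SE_diff = √(SE₁² + SE₂²) = √(39.05500036 + 33.26520976) = 8.5041.
z* = 1.960, so margin of error = 1.960 × 8.5041 = 16.6680.

16.668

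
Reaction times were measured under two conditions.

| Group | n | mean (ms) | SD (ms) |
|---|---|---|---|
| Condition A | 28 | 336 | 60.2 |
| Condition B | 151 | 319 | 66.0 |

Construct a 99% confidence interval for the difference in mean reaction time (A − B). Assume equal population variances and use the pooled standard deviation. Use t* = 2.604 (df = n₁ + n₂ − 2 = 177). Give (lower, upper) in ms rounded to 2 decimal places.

(-17.91, 51.91)

s_p = √[((n₁−1)s₁² + (n₂−1)s₂²)/(n₁+n₂−2)] = √[(27·60.2² + 150·66.0²)/177] = 65.1486.
SE = 65.1486·√(1/28 + 1/151) = 13.4049.
With t* = 2.604, margin = 2.604 × 13.4049 = 34.9064.
x̄₁ − x̄₂ = 336 − 319 = 17.0000; interval 17.0000 ± 34.9064 = (-17.91, 51.91).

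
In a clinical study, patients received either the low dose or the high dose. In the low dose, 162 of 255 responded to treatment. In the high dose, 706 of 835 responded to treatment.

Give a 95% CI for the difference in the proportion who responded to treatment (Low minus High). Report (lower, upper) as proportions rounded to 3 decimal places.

(-0.274, -0.146)

First, p̂₁ = 162/255 = 0.6353; p̂₂ = 706/835 = 0.8455.
The two standard errors are √(0.6353×0.3647/255) = 0.03014 and √(0.8455×0.1545/835) = 0.01251.
Because the samples are independent, SE_diff = √(0.03014² + 0.01251²) = 0.03263.
Using z* = 1.960 for 95%, ME = 1.960 × 0.03263 = 0.06395.
p̂₁ − p̂₂ = -0.2102; interval -0.2102 ± 0.06395 gives (-0.274, -0.146).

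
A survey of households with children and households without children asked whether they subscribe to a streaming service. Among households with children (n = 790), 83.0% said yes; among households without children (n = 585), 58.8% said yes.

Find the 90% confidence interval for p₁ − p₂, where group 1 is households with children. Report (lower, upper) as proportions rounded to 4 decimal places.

SE₁ = √(p̂₁(1−p̂₁)/n₁) = √(0.8300·0.1700/790) = 0.01336; SE₂ = √(0.5880·0.4120/585) = 0.02035.
Independent samples: SE of the difference = √(SE₁² + SE₂²) = √(0.0001784896 + 0.0004141225) = 0.02434.
z* for 90% confidence is 1.645, so the margin of error is 1.645 × 0.02434 = 0.04004.
Point estimate p̂₁ − p̂₂ = 0.8300 − 0.5880 = 0.2420.
0.2420 ± 0.04004 → (0.2020, 0.2820).

(0.2020, 0.2820)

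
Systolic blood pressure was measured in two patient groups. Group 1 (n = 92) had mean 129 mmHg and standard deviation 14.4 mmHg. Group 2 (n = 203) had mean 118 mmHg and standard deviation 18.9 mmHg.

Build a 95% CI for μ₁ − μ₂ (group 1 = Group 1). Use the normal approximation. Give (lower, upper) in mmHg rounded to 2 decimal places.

Standard errors of each mean: 14.4/√92 = 1.5013 and 18.9/√203 = 1.3265.
SE(x̄₁ − x̄₂) = √(1.5013² + 1.3265²) = 2.0034 for independent samples with unequal variances.
With z* = 1.960, the margin is 1.960 × 2.0034 = 3.9267.
x̄₁ − x̄₂ = 129 − 118 = 11.0000; the interval is 11.0000 ± 3.9267 = (7.07, 14.93).

(7.07, 14.93)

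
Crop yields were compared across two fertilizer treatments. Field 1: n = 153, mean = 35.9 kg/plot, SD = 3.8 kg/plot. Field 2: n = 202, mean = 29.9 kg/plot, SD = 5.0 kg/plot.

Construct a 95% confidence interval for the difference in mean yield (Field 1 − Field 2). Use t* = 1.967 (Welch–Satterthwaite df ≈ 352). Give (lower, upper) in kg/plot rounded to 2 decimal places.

Standard errors of each mean: 3.8/√153 = 0.3072 and 5.0/√202 = 0.3518.
SE(x̄₁ − x̄₂) = √(0.3072² + 0.3518²) = 0.4670 for independent samples with unequal variances.
With t* = 1.967, the margin is 1.967 × 0.4670 = 0.9186.
x̄₁ − x̄₂ = 35.9 − 29.9 = 6.0000; the interval is 6.0000 ± 0.9186 = (5.08, 6.92).

(5.08, 6.92)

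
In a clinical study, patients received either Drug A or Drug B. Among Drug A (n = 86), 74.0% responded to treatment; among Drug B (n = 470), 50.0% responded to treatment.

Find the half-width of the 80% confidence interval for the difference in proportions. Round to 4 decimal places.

The two standard errors are √(0.7400×0.2600/86) = 0.04730 and √(0.5000×0.5000/470) = 0.02306.
Because the samples are independent, SE_diff = √(0.04730² + 0.02306²) = 0.05262.
Using z* = 1.282 for 80%, ME = 1.282 × 0.05262 = 0.06746.

0.0675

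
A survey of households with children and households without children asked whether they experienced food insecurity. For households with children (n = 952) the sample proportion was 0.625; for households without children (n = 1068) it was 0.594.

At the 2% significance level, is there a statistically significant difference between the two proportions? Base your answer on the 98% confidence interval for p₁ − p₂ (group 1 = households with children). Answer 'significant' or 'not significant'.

not significant

Each SE is √(p̂(1−p̂)/n): √(0.6250·0.3750/952) = 0.01569 and √(0.5940·0.4060/1068) = 0.01503.
SE(p̂₁ − p̂₂) = √(SE₁² + SE₂²) = √(0.0002461761 + 0.0002259009) = 0.02173, since the two samples are independent.
At 98% confidence z* = 2.326; margin = 2.326 × 0.02173 = 0.05054.
The difference is 0.6250 − 0.5940 = 0.0310, so the interval is 0.0310 ± 0.05054 = (-0.01954, 0.08154).
The interval (-0.01954, 0.08154) contains 0, so the difference is not significant.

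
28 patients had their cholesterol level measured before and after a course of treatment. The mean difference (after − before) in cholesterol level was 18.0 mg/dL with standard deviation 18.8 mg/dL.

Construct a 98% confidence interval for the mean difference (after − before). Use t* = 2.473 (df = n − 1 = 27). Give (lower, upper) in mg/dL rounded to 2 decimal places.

Paired design: SE = s_d/√n = 18.8/√28 = 3.5529.
t* = 2.473; margin of error = 2.473 × 3.5529 = 8.7863.
18.0 ± 8.7863 → (9.21, 26.79).

(9.21, 26.79)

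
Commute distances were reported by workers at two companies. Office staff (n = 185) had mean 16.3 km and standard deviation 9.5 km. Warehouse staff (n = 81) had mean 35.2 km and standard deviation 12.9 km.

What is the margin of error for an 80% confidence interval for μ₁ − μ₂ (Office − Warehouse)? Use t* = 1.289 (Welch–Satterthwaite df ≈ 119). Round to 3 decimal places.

2.055

Standard errors of each mean: 9.5/√185 = 0.6985 and 12.9/√81 = 1.4333.
SE(x̄₁ − x̄₂) = √(0.6985² + 1.4333²) = 1.5944 for independent samples with unequal variances.
With t* = 1.289, the margin is 1.289 × 1.5944 = 2.0552.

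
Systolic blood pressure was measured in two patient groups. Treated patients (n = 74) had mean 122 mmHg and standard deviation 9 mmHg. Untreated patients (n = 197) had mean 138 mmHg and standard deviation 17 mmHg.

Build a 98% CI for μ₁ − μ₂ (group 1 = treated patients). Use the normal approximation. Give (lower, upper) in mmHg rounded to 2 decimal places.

(-19.72, -12.28)

Standard errors of each mean: 9/√74 = 1.0462 and 17/√197 = 1.2112.
SE(x̄₁ − x̄₂) = √(1.0462² + 1.2112²) = 1.6005 for independent samples with unequal variances.
With z* = 2.326, the margin is 2.326 × 1.6005 = 3.7228.
x̄₁ − x̄₂ = 122 − 138 = -16.0000; the interval is -16.0000 ± 3.7228 = (-19.72, -12.28).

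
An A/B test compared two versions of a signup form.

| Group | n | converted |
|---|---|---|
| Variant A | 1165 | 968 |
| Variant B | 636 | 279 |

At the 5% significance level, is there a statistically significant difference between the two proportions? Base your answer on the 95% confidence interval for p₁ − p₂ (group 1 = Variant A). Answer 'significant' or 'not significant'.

p̂₁ = 968/1165 = 0.8309 and p̂₂ = 279/636 = 0.4387.
SE₁ = √(p̂₁(1−p̂₁)/n₁) = √(0.8309·0.1691/1165) = 0.01098; SE₂ = √(0.4387·0.5613/636) = 0.01968.
Independent samples: SE of the difference = √(SE₁² + SE₂²) = √(0.0001205604 + 0.0003873024) = 0.02254.
z* for 95% confidence is 1.960, so the margin of error is 1.960 × 0.02254 = 0.04418.
Point estimate p̂₁ − p̂₂ = 0.8309 − 0.4387 = 0.3922.
0.3922 ± 0.04418 → (0.34802, 0.43638).
The interval (0.34802, 0.43638) does not contain 0, so the difference is significant.

significant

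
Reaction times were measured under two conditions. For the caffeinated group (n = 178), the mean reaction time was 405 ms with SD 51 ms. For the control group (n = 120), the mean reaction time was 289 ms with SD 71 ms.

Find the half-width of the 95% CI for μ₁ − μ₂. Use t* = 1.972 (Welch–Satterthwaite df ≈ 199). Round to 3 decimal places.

14.839

Per-group SEs: s₁/√n₁ = 51/√178 = 3.8226, s₂/√n₂ = 71/√120 = 6.4814.
Unpooled SE of the difference: √(14.61227076 + 42.00854596) = 7.5247.
Margin of error = t* · SE = 1.972 × 7.5247 = 14.8387.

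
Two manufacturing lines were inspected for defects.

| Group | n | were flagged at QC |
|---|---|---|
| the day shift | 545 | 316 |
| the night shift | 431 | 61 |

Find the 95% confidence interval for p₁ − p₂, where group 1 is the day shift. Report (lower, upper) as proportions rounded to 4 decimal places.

(0.3854, 0.4912)

First, p̂₁ = 316/545 = 0.5798; p̂₂ = 61/431 = 0.1415.
The two standard errors are √(0.5798×0.4202/545) = 0.02114 and √(0.1415×0.8585/431) = 0.01679.
Because the samples are independent, SE_diff = √(0.02114² + 0.01679²) = 0.02700.
Using z* = 1.960 for 95%, ME = 1.960 × 0.02700 = 0.05292.
p̂₁ − p̂₂ = 0.4383; interval 0.4383 ± 0.05292 gives (0.3854, 0.4912).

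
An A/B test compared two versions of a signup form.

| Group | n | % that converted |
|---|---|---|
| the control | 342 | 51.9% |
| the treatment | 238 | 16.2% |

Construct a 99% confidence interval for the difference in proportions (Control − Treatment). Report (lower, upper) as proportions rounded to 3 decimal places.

Each SE is √(p̂(1−p̂)/n): √(0.5190·0.4810/342) = 0.02702 and √(0.1620·0.8380/238) = 0.02388.
SE(p̂₁ − p̂₂) = √(SE₁² + SE₂²) = √(0.0007300804 + 0.0005702544) = 0.03606, since the two samples are independent.
At 99% confidence z* = 2.576; margin = 2.576 × 0.03606 = 0.09289.
The difference is 0.5190 − 0.1620 = 0.3570, so the interval is 0.3570 ± 0.09289 = (0.264, 0.450).

(0.264, 0.450)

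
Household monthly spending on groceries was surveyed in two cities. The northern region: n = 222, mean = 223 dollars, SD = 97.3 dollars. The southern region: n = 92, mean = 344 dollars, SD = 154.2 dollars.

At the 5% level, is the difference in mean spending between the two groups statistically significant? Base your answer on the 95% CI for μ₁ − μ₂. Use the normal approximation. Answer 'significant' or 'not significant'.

significant

SE₁ = s₁/√n₁ = 97.3/√222 = 6.5303; SE₂ = 154.2/√92 = 16.0765.
Independent samples, unequal variances: SE_diff = √(SE₁² + SE₂²) = √(42.64481809 + 258.45385225) = 17.3522.
z* = 1.960, so margin of error = 1.960 × 17.3522 = 34.0103.
Difference in means = 223 − 344 = -121.0000.
-121.0000 ± 34.0103 → (-155.0103, -86.9897).
The interval (-155.0103, -86.9897) does not contain 0, so the difference is significant.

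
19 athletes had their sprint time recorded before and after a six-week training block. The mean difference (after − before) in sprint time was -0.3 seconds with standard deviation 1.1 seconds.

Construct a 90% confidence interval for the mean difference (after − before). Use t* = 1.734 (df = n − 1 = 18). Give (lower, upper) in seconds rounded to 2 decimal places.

This is a matched-pairs design, so SE = s_d/√n = 1.1/√19 = 0.2524.
Margin = 1.734 × 0.2524 = 0.4377; the interval is -0.3 ± 0.4377 = (-0.74, 0.14).

(-0.74, 0.14)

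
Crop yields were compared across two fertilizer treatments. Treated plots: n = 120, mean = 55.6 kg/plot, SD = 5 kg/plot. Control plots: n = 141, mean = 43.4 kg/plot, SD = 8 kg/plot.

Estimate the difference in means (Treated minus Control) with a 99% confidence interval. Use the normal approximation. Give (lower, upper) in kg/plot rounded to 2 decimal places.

(10.10, 14.30)

Per-group SEs: s₁/√n₁ = 5/√120 = 0.4564, s₂/√n₂ = 8/√141 = 0.6737.
Unpooled SE of the difference: √(0.20830096 + 0.45387169) = 0.8137.
Margin of error = z* · SE = 2.576 × 0.8137 = 2.0961.
x̄₁ − x̄₂ = 55.6 − 43.4 = 12.2000.
CI: 12.2000 ± 2.0961 = (10.10, 14.30).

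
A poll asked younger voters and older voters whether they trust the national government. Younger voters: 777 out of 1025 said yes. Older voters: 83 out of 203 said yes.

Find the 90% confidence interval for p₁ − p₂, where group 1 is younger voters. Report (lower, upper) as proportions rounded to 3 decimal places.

First, p̂₁ = 777/1025 = 0.7580; p̂₂ = 83/203 = 0.4089.
The two standard errors are √(0.7580×0.2420/1025) = 0.01338 and √(0.4089×0.5911/203) = 0.03451.
Because the samples are independent, SE_diff = √(0.01338² + 0.03451²) = 0.03701.
Using z* = 1.645 for 90%, ME = 1.645 × 0.03701 = 0.06088.
p̂₁ − p̂₂ = 0.3491; interval 0.3491 ± 0.06088 gives (0.288, 0.410).

(0.288, 0.410)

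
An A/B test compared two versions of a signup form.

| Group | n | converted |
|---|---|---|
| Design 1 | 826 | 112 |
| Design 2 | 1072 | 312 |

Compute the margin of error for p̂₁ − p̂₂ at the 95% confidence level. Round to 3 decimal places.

First, p̂₁ = 112/826 = 0.1356; p̂₂ = 312/1072 = 0.2910.
The two standard errors are √(0.1356×0.8644/826) = 0.01191 and √(0.2910×0.7090/1072) = 0.01387.
Because the samples are independent, SE_diff = √(0.01191² + 0.01387²) = 0.01828.
Using z* = 1.960 for 95%, ME = 1.960 × 0.01828 = 0.03583.

0.036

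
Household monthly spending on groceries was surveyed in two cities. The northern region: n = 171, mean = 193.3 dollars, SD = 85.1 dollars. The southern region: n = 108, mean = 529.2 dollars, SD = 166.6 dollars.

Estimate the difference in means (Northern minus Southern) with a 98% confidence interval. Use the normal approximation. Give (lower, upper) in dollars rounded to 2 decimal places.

(-376.14, -295.66)

SE₁ = s₁/√n₁ = 85.1/√171 = 6.5078; SE₂ = 166.6/√108 = 16.0311.
Independent samples, unequal variances: SE_diff = √(SE₁² + SE₂²) = √(42.35146084 + 256.99616721) = 17.3017.
z* = 2.326, so margin of error = 2.326 × 17.3017 = 40.2438.
Difference in means = 193.3 − 529.2 = -335.9000.
-335.9000 ± 40.2438 → (-376.14, -295.66).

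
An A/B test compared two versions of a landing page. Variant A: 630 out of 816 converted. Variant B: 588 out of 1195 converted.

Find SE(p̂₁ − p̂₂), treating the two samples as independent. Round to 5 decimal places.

0.02061

First, p̂₁ = 630/816 = 0.7721; p̂₂ = 588/1195 = 0.4921.
The two standard errors are √(0.7721×0.2279/816) = 0.01468 and √(0.4921×0.5079/1195) = 0.01446.
Because the samples are independent, SE_diff = √(0.01468² + 0.01446²) = 0.02061.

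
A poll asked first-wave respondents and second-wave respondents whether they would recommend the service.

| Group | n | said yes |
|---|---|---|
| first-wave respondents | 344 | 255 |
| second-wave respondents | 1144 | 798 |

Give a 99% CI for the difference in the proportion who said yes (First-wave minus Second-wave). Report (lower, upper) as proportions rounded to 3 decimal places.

(-0.026, 0.114)

p̂₁ = 255/344 = 0.7413 and p̂₂ = 798/1144 = 0.6976.
SE₁ = √(p̂₁(1−p̂₁)/n₁) = √(0.7413·0.2587/344) = 0.02361; SE₂ = √(0.6976·0.3024/1144) = 0.01358.
Independent samples: SE of the difference = √(SE₁² + SE₂²) = √(0.0005574321 + 0.0001844164) = 0.02724.
z* for 99% confidence is 2.576, so the margin of error is 2.576 × 0.02724 = 0.07017.
Point estimate p̂₁ − p̂₂ = 0.7413 − 0.6976 = 0.0437.
0.0437 ± 0.07017 → (-0.026, 0.114).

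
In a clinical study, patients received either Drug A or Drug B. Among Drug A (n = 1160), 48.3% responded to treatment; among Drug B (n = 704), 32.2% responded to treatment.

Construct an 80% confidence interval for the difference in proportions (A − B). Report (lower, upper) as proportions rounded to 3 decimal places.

(0.132, 0.190)

Each SE is √(p̂(1−p̂)/n): √(0.4830·0.5170/1160) = 0.01467 and √(0.3220·0.6780/704) = 0.01761.
SE(p̂₁ − p̂₂) = √(SE₁² + SE₂²) = √(0.0002152089 + 0.0003101121) = 0.02292, since the two samples are independent.
At 80% confidence z* = 1.282; margin = 1.282 × 0.02292 = 0.02938.
The difference is 0.4830 − 0.3220 = 0.1610, so the interval is 0.1610 ± 0.02938 = (0.132, 0.190).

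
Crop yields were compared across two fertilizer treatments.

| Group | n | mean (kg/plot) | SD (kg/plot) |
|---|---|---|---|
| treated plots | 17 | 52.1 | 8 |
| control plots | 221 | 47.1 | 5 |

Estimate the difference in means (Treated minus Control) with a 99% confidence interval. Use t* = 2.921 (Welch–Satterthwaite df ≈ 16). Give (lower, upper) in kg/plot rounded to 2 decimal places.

Standard errors of each mean: 8/√17 = 1.9403 and 5/√221 = 0.3363.
SE(x̄₁ − x̄₂) = √(1.9403² + 0.3363²) = 1.9692 for independent samples with unequal variances.
With t* = 2.921, the margin is 2.921 × 1.9692 = 5.7520.
x̄₁ − x̄₂ = 52.1 − 47.1 = 5.0000; the interval is 5.0000 ± 5.7520 = (-0.75, 10.75).

(-0.75, 10.75)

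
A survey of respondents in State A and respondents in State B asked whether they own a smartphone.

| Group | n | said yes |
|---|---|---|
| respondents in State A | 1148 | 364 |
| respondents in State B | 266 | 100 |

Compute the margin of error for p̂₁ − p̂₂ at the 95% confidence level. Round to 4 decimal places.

First, p̂₁ = 364/1148 = 0.3171; p̂₂ = 100/266 = 0.3759.
The two standard errors are √(0.3171×0.6829/1148) = 0.01373 and √(0.3759×0.6241/266) = 0.02970.
Because the samples are independent, SE_diff = √(0.01373² + 0.02970²) = 0.03272.
Using z* = 1.960 for 95%, ME = 1.960 × 0.03272 = 0.06413.

0.0641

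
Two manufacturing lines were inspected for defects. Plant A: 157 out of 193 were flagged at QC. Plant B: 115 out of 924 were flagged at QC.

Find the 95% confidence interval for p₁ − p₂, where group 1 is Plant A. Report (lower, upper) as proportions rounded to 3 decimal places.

p̂₁ = 157/193 = 0.8135 and p̂₂ = 115/924 = 0.1245.
SE₁ = √(p̂₁(1−p̂₁)/n₁) = √(0.8135·0.1865/193) = 0.02804; SE₂ = √(0.1245·0.8755/924) = 0.01086.
Independent samples: SE of the difference = √(SE₁² + SE₂²) = √(0.0007862416 + 0.0001179396) = 0.03007.
z* for 95% confidence is 1.960, so the margin of error is 1.960 × 0.03007 = 0.05894.
Point estimate p̂₁ − p̂₂ = 0.8135 − 0.1245 = 0.6890.
0.6890 ± 0.05894 → (0.630, 0.748).

(0.630, 0.748)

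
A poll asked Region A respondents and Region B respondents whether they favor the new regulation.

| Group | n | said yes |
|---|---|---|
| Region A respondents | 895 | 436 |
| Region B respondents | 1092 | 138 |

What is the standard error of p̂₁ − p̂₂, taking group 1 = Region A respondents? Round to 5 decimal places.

0.01950

p̂₁ = 436/895 = 0.4872 and p̂₂ = 138/1092 = 0.1264.
SE₁ = √(p̂₁(1−p̂₁)/n₁) = √(0.4872·0.5128/895) = 0.01671; SE₂ = √(0.1264·0.8736/1092) = 0.01006.
Independent samples: SE of the difference = √(SE₁² + SE₂²) = √(0.0002792241 + 0.0001012036) = 0.01950.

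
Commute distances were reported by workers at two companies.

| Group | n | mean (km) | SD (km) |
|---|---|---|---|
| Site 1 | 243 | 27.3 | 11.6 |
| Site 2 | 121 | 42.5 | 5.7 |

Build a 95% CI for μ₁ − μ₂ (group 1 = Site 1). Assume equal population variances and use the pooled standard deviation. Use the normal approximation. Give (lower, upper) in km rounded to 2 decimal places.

Pooled variance s_p² = [242·11.6² + 120·5.7²] / (243+121−2) = 100.7246, so s_p = 10.0362.
SE_diff = s_p·√(1/n₁ + 1/n₂) = 10.0362·√(1/243 + 1/121) = 1.1167.
z* = 1.960; margin = 1.960 × 1.1167 = 2.1887.
Difference = 27.3 − 42.5 = -15.2000.
-15.2000 ± 2.1887 → (-17.39, -13.01).

(-17.39, -13.01)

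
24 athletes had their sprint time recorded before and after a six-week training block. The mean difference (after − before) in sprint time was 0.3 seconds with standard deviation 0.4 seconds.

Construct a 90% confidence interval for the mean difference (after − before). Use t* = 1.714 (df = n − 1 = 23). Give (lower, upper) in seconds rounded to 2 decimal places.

Paired design: SE = s_d/√n = 0.4/√24 = 0.0816.
t* = 1.714; margin of error = 1.714 × 0.0816 = 0.1399.
0.3 ± 0.1399 → (0.16, 0.44).

(0.16, 0.44)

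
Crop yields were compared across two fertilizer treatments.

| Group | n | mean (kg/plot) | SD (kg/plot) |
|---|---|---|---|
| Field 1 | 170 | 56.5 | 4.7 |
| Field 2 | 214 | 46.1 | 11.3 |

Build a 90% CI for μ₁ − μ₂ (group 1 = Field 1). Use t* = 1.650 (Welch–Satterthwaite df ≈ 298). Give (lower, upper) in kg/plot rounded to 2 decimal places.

SE₁ = s₁/√n₁ = 4.7/√170 = 0.3605; SE₂ = 11.3/√214 = 0.7725.
Independent samples, unequal variances: SE_diff = √(SE₁² + SE₂²) = √(0.12996025 + 0.59675625) = 0.8525.
t* = 1.650, so margin of error = 1.650 × 0.8525 = 1.4066.
Difference in means = 56.5 − 46.1 = 10.4000.
10.4000 ± 1.4066 → (8.99, 11.81).

(8.99, 11.81)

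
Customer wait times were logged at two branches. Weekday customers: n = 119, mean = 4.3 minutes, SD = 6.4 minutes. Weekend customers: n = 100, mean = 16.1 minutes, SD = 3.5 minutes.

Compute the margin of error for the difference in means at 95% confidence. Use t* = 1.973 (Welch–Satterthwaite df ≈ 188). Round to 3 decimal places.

1.348

Standard errors of each mean: 6.4/√119 = 0.5867 and 3.5/√100 = 0.3500.
SE(x̄₁ − x̄₂) = √(0.5867² + 0.3500²) = 0.6832 for independent samples with unequal variances.
With t* = 1.973, the margin is 1.973 × 0.6832 = 1.3480.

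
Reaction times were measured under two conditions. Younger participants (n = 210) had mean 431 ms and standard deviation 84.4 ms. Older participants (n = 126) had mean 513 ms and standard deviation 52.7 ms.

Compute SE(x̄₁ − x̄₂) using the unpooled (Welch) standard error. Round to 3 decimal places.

SE₁ = s₁/√n₁ = 84.4/√210 = 5.8242; SE₂ = 52.7/√126 = 4.6949.
Independent samples, unequal variances: SE_diff = √(SE₁² + SE₂²) = √(33.92130564 + 22.04208601) = 7.4809.

7.481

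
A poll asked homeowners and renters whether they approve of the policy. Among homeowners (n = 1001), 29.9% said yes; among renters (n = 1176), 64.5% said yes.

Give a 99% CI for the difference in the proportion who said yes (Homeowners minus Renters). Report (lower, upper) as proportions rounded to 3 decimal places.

SE₁ = √(p̂₁(1−p̂₁)/n₁) = √(0.2990·0.7010/1001) = 0.01447; SE₂ = √(0.6450·0.3550/1176) = 0.01395.
Independent samples: SE of the difference = √(SE₁² + SE₂²) = √(0.0002093809 + 0.0001946025) = 0.02010.
z* for 99% confidence is 2.576, so the margin of error is 2.576 × 0.02010 = 0.05178.
Point estimate p̂₁ − p̂₂ = 0.2990 − 0.6450 = -0.3460.
-0.3460 ± 0.05178 → (-0.398, -0.294).

(-0.398, -0.294)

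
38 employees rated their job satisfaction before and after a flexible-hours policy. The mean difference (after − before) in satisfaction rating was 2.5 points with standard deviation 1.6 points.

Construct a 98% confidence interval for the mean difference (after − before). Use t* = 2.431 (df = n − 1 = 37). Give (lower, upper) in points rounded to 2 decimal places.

(1.87, 3.13)

Paired design: SE = s_d/√n = 1.6/√38 = 0.2596.
t* = 2.431; margin of error = 2.431 × 0.2596 = 0.6311.
2.5 ± 0.6311 → (1.87, 3.13).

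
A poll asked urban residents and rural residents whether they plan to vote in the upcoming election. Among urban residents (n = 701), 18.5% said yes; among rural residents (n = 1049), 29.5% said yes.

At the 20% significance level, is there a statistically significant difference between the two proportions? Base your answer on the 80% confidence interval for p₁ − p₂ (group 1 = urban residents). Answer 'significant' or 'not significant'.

The two standard errors are √(0.1850×0.8150/701) = 0.01467 and √(0.2950×0.7050/1049) = 0.01408.
Because the samples are independent, SE_diff = √(0.01467² + 0.01408²) = 0.02033.
Using z* = 1.282 for 80%, ME = 1.282 × 0.02033 = 0.02606.
p̂₁ − p̂₂ = -0.1100; interval -0.1100 ± 0.02606 gives (-0.13606, -0.08394).
The interval (-0.13606, -0.08394) does not contain 0, so the difference is significant.

significant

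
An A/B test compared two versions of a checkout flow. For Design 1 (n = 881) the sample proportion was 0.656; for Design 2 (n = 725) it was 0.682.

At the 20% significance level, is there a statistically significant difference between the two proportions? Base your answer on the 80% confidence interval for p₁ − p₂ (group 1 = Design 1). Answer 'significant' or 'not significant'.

Each SE is √(p̂(1−p̂)/n): √(0.6560·0.3440/881) = 0.01600 and √(0.6820·0.3180/725) = 0.01730.
SE(p̂₁ − p̂₂) = √(SE₁² + SE₂²) = √(0.000256 + 0.00029929) = 0.02356, since the two samples are independent.
At 80% confidence z* = 1.282; margin = 1.282 × 0.02356 = 0.03020.
The difference is 0.6560 − 0.6820 = -0.0260, so the interval is -0.0260 ± 0.03020 = (-0.05620, 0.00420).
The interval (-0.05620, 0.00420) contains 0, so the difference is not significant.

not significant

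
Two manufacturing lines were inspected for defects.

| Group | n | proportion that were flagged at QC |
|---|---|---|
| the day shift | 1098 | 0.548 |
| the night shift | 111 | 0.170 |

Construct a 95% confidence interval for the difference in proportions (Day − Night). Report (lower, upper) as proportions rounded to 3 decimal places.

(0.302, 0.454)

SE₁ = √(p̂₁(1−p̂₁)/n₁) = √(0.5480·0.4520/1098) = 0.01502; SE₂ = √(0.1700·0.8300/111) = 0.03565.
Independent samples: SE of the difference = √(SE₁² + SE₂²) = √(0.0002256004 + 0.0012709225) = 0.03868.
z* for 95% confidence is 1.960, so the margin of error is 1.960 × 0.03868 = 0.07581.
Point estimate p̂₁ − p̂₂ = 0.5480 − 0.1700 = 0.3780.
0.3780 ± 0.07581 → (0.302, 0.454).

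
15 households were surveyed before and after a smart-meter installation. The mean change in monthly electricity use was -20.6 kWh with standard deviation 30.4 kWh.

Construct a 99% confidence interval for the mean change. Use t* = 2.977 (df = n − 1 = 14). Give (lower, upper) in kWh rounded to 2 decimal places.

(-43.97, 2.77)

This is a matched-pairs design, so SE = s_d/√n = 30.4/√15 = 7.8492.
Margin = 2.977 × 7.8492 = 23.3671; the interval is -20.6 ± 23.3671 = (-43.97, 2.77).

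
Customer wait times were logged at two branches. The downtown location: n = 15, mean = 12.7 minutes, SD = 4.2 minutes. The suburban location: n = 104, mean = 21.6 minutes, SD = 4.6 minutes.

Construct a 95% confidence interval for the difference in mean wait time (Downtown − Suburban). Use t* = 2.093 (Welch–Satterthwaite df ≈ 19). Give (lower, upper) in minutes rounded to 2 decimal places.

SE₁ = s₁/√n₁ = 4.2/√15 = 1.0844; SE₂ = 4.6/√104 = 0.4511.
Independent samples, unequal variances: SE_diff = √(SE₁² + SE₂²) = √(1.17592336 + 0.20349121) = 1.1745.
t* = 2.093, so margin of error = 2.093 × 1.1745 = 2.4582.
Difference in means = 12.7 − 21.6 = -8.9000.
-8.9000 ± 2.4582 → (-11.36, -6.44).

(-11.36, -6.44)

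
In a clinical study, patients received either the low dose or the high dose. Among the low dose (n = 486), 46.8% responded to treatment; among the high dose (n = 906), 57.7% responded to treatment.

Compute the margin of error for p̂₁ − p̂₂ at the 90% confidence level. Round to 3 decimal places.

0.046

SE₁ = √(p̂₁(1−p̂₁)/n₁) = √(0.4680·0.5320/486) = 0.02263; SE₂ = √(0.5770·0.4230/906) = 0.01641.
Independent samples: SE of the difference = √(SE₁² + SE₂²) = √(0.0005121169 + 0.0002692881) = 0.02795.
z* for 90% confidence is 1.645, so the margin of error is 1.645 × 0.02795 = 0.04598.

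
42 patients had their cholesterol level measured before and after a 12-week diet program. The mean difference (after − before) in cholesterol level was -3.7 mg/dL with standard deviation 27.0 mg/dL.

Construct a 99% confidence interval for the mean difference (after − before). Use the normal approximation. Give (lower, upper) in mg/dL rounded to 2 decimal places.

Paired design: SE = s_d/√n = 27.0/√42 = 4.1662.
z* = 2.576; margin of error = 2.576 × 4.1662 = 10.7321.
-3.7 ± 10.7321 → (-14.43, 7.03).

(-14.43, 7.03)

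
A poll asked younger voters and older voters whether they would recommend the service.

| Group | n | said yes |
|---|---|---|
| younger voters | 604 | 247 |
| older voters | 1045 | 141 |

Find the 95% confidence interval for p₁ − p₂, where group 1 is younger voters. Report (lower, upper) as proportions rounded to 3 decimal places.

Sample proportions: 247/604 = 0.4089, 141/1045 = 0.1349.
Each SE is √(p̂(1−p̂)/n): √(0.4089·0.5911/604) = 0.02000 and √(0.1349·0.8651/1045) = 0.01057.
SE(p̂₁ − p̂₂) = √(SE₁² + SE₂²) = √(0.0004 + 0.0001117249) = 0.02262, since the two samples are independent.
At 95% confidence z* = 1.960; margin = 1.960 × 0.02262 = 0.04434.
The difference is 0.4089 − 0.1349 = 0.2740, so the interval is 0.2740 ± 0.04434 = (0.230, 0.318).

(0.230, 0.318)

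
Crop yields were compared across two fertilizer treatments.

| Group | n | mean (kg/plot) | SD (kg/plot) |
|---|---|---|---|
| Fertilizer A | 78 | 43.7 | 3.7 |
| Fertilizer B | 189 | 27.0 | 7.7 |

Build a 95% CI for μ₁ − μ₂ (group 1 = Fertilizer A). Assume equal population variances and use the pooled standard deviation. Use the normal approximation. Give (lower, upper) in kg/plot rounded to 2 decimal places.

s_p = √[((n₁−1)s₁² + (n₂−1)s₂²)/(n₁+n₂−2)] = √[(77·3.7² + 188·7.7²)/265] = 6.7853.
SE = 6.7853·√(1/78 + 1/189) = 0.9132.
With z* = 1.960, margin = 1.960 × 0.9132 = 1.7899.
x̄₁ − x̄₂ = 43.7 − 27.0 = 16.7000; interval 16.7000 ± 1.7899 = (14.91, 18.49).

(14.91, 18.49)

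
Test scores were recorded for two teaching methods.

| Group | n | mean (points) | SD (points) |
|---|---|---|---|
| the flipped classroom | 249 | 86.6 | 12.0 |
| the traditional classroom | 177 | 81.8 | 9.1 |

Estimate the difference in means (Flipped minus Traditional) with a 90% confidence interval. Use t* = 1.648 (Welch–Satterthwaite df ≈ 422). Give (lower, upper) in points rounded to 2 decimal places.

SE₁ = s₁/√n₁ = 12.0/√249 = 0.7605; SE₂ = 9.1/√177 = 0.6840.
Independent samples, unequal variances: SE_diff = √(SE₁² + SE₂²) = √(0.57836025 + 0.467856) = 1.0228.
t* = 1.648, so margin of error = 1.648 × 1.0228 = 1.6856.
Difference in means = 86.6 − 81.8 = 4.8000.
4.8000 ± 1.6856 → (3.11, 6.49).

(3.11, 6.49)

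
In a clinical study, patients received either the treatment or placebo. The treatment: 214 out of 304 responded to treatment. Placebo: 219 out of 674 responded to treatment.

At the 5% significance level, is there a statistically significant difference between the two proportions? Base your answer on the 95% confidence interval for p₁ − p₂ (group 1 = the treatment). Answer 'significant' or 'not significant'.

p̂₁ = 214/304 = 0.7039 and p̂₂ = 219/674 = 0.3249.
SE₁ = √(p̂₁(1−p̂₁)/n₁) = √(0.7039·0.2961/304) = 0.02618; SE₂ = √(0.3249·0.6751/674) = 0.01804.
Independent samples: SE of the difference = √(SE₁² + SE₂²) = √(0.0006853924 + 0.0003254416) = 0.03179.
z* for 95% confidence is 1.960, so the margin of error is 1.960 × 0.03179 = 0.06231.
Point estimate p̂₁ − p̂₂ = 0.7039 − 0.3249 = 0.3790.
0.3790 ± 0.06231 → (0.31669, 0.44131).
The interval (0.31669, 0.44131) does not contain 0, so the difference is significant.

significant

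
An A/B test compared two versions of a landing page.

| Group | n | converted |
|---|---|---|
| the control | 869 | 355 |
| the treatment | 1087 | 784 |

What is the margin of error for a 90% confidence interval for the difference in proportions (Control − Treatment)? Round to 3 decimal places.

0.035

p̂₁ = 355/869 = 0.4085 and p̂₂ = 784/1087 = 0.7213.
SE₁ = √(p̂₁(1−p̂₁)/n₁) = √(0.4085·0.5915/869) = 0.01667; SE₂ = √(0.7213·0.2787/1087) = 0.01360.
Independent samples: SE of the difference = √(SE₁² + SE₂²) = √(0.0002778889 + 0.00018496) = 0.02151.
z* for 90% confidence is 1.645, so the margin of error is 1.645 × 0.02151 = 0.03538.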